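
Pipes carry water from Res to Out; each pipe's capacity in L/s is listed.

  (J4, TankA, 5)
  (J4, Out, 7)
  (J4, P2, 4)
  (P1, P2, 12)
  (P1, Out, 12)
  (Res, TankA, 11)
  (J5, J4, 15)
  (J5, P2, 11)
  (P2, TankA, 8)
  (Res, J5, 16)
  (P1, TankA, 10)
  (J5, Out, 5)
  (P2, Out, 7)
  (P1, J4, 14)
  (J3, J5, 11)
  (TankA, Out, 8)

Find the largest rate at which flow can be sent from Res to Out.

24

Augment Res→J5→Out: bottleneck 5, flow now 5.
Augment Res→TankA→Out: bottleneck 8, flow now 13.
Augment Res→J5→J4→Out: bottleneck 7, flow now 20.
Augment Res→J5→P2→Out: bottleneck 4, flow now 24.
No augmenting path remains; maximum flow = 24.
In the residual graph, reachable from Res: {Res, TankA}.
Min-cut edges: Res→J5 (16), TankA→Out (8); capacity 16 + 8 = 24.
This cut is saturated, so no flow can exceed 24.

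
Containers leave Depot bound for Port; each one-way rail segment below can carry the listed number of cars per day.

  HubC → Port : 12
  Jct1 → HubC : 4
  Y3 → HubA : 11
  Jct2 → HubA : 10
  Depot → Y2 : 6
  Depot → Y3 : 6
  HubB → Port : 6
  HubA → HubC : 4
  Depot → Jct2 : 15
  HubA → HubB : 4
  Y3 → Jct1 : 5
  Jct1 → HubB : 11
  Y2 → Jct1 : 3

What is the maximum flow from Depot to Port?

14

Augment Depot→Y2→Jct1→HubC→Port: bottleneck 3, flow now 3.
Augment Depot→Y3→Jct1→HubC→Port: bottleneck 1, flow now 4.
Augment Depot→Y3→Jct1→HubB→Port: bottleneck 4, flow now 8.
Augment Depot→Y3→HubA→HubC→Port: bottleneck 1, flow now 9.
Augment Depot→Jct2→HubA→HubC→Port: bottleneck 3, flow now 12.
Augment Depot→Jct2→HubA→HubB→Port: bottleneck 2, flow now 14.
No augmenting path remains; maximum flow = 14.
In the residual graph, reachable from Depot: {Depot, Y2, Y3, Jct2, Jct1, HubA, HubB}.
Min-cut edges: Jct1→HubC (4), HubA→HubC (4), HubB→Port (6); capacity 4 + 4 + 6 = 14.
This cut is saturated, so no flow can exceed 14.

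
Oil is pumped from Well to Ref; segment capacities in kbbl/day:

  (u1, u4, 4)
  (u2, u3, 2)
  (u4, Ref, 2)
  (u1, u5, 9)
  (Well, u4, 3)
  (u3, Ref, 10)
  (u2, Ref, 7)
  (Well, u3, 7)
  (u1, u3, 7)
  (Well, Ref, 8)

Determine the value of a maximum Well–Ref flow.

Augment Well→Ref: bottleneck 8, flow now 8.
Augment Well→u3→Ref: bottleneck 7, flow now 15.
Augment Well→u4→Ref: bottleneck 2, flow now 17.
No augmenting path remains; maximum flow = 17.
In the residual graph, reachable from Well: {Well, u4}.
Min-cut edges: Well→u3 (7), Well→Ref (8), u4→Ref (2); capacity 7 + 8 + 2 = 17.
This cut is saturated, so no flow can exceed 17.

17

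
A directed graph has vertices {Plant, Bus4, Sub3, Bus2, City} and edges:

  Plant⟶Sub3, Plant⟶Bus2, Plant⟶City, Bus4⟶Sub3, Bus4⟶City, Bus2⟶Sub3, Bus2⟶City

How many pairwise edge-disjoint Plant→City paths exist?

Assign every edge capacity 1; by Menger, the answer equals the max flow.
Path Plant→City (+1); total 1.
Path Plant→Bus2→City (+1); total 2.
No residual Plant→City path; max flow = 2.
Certifying cut of size 2: {Plant→Bus2, Plant→City}.

2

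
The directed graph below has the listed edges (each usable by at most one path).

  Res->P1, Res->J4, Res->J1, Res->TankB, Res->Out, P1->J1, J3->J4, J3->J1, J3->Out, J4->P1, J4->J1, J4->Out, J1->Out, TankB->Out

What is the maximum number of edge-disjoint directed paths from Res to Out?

Assign every edge capacity 1; by Menger, the answer equals the max flow.
Path Res→Out (+1); total 1.
Path Res→J4→Out (+1); total 2.
Path Res→J1→Out (+1); total 3.
Path Res→TankB→Out (+1); total 4.
No residual Res→Out path; max flow = 4.
Certifying cut of size 4: {J1→Out, Res→J4, Res→Out, Res→TankB}.

4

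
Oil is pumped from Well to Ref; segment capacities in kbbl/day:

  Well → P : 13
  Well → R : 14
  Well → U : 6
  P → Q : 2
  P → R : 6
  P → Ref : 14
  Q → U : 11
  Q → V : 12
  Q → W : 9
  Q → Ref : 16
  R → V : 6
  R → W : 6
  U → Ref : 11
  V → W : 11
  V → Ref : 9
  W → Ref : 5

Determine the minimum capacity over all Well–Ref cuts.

Augment Well→P→Ref: bottleneck 13, flow now 13.
Augment Well→U→Ref: bottleneck 6, flow now 19.
Augment Well→R→V→Ref: bottleneck 6, flow now 25.
Augment Well→R→W→Ref: bottleneck 5, flow now 30.
No augmenting path remains; maximum flow = 30.
By max-flow min-cut, the minimum cut capacity equals the max flow.
In the residual graph, reachable from Well: {Well, R, W}.
Min-cut edges: Well→P (13), Well→U (6), R→V (6), W→Ref (5); capacity 13 + 6 + 6 + 5 = 30.

30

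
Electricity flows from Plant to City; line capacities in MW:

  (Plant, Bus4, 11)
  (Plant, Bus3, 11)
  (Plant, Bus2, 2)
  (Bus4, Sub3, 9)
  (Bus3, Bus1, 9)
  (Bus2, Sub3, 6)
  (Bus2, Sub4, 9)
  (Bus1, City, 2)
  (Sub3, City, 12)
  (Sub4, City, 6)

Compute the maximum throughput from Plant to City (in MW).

Augment Plant→Bus4→Sub3→City: bottleneck 9, flow now 9.
Augment Plant→Bus3→Bus1→City: bottleneck 2, flow now 11.
Augment Plant→Bus2→Sub3→City: bottleneck 2, flow now 13.
No augmenting path remains; maximum flow = 13.
In the residual graph, reachable from Plant: {Plant, Bus4, Bus3, Bus1}.
Min-cut edges: Plant→Bus2 (2), Bus4→Sub3 (9), Bus1→City (2); capacity 2 + 9 + 2 = 13.
This cut is saturated, so no flow can exceed 13.

13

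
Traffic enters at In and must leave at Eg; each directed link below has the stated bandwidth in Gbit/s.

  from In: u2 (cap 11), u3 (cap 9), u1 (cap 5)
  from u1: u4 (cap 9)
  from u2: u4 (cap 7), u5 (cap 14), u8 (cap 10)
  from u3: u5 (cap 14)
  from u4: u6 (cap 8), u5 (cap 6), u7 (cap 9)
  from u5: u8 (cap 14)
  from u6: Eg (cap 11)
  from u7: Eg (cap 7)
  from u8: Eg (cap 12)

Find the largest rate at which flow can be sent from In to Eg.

Augment In→u2→u8→Eg: bottleneck 10, flow now 10.
Augment In→u1→u4→u6→Eg: bottleneck 5, flow now 15.
Augment In→u2→u4→u6→Eg: bottleneck 1, flow now 16.
Augment In→u3→u5→u8→Eg: bottleneck 2, flow now 18.
Augment In→u3→u5→u8→u2→u4→u6→Eg: bottleneck 2, flow now 20. (uses reverse residual edge)
Augment In→u3→u5→u8→u2→u4→u7→Eg: bottleneck 4, flow now 24. (uses reverse residual edge)
No augmenting path remains; maximum flow = 24.
In the residual graph, reachable from In: {In, u2, u3, u5, u8}.
Min-cut edges: In→u1 (5), u2→u4 (7), u8→Eg (12); capacity 5 + 7 + 12 = 24.
This cut is saturated, so no flow can exceed 24.

24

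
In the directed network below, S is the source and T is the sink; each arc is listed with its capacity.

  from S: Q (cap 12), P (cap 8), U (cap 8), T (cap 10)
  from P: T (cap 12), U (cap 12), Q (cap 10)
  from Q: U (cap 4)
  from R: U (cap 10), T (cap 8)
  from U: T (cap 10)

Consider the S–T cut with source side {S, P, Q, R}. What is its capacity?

64

Edges leaving {S, P, Q, R}: S→U (8), S→T (10), P→U (12), P→T (12), Q→U (4), R→U (10), R→T (8).
Cut capacity = 8 + 10 + 12 + 12 + 4 + 10 + 8 = 64.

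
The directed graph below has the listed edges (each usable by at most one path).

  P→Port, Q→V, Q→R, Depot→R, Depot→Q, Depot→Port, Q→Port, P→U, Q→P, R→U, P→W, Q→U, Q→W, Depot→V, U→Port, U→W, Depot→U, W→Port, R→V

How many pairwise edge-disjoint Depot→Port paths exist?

4

Assign every edge capacity 1; by Menger, the answer equals the max flow.
Path Depot→Port (+1); total 1.
Path Depot→Q→Port (+1); total 2.
Path Depot→U→Port (+1); total 3.
Path Depot→R→U→W→Port (+1); total 4.
No residual Depot→Port path; max flow = 4.
Certifying cut of size 4: {Depot→Port, Depot→Q, Depot→R, Depot→U}.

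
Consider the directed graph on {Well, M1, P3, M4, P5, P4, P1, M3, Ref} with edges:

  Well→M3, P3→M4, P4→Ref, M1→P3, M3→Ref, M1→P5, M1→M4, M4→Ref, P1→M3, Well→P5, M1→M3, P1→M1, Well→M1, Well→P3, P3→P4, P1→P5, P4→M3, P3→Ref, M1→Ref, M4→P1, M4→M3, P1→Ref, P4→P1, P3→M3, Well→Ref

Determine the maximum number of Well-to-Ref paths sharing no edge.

Assign every edge capacity 1; by Menger, the answer equals the max flow.
Path Well→Ref (+1); total 1.
Path Well→M1→Ref (+1); total 2.
Path Well→P3→Ref (+1); total 3.
Path Well→M3→Ref (+1); total 4.
No residual Well→Ref path; max flow = 4.
Certifying cut of size 4: {Well→M1, Well→M3, Well→P3, Well→Ref}.

4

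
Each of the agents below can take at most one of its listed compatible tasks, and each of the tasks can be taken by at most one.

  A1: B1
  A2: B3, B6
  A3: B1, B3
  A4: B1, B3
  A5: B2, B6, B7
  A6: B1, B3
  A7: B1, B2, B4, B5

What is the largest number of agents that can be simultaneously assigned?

Unit-capacity flow: source→left, listed edges, right→sink; max matching = max flow.
Augmenting path A1→B1 (+1); matched 1.
Augmenting path A2→B3 (+1); matched 2.
Augmenting path A5→B2 (+1); matched 3.
Augmenting path A7→B4 (+1); matched 4.
Augmenting path A3→B3→A2→B6 (+1); matched 5.
No augmenting path remains; maximum matching = 5.
König certificate: {A2, A5, A7, B1, B3} is a vertex cover of size 5 (every listed pair touches it), so no matching can be larger.

5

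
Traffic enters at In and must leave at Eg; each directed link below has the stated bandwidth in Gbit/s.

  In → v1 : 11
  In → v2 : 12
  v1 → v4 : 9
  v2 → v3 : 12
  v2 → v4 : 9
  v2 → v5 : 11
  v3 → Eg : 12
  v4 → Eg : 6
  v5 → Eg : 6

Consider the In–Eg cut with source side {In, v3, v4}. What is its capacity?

41

Edges leaving {In, v3, v4}: In→v1 (11), In→v2 (12), v3→Eg (12), v4→Eg (6).
Cut capacity = 11 + 12 + 12 + 6 = 41.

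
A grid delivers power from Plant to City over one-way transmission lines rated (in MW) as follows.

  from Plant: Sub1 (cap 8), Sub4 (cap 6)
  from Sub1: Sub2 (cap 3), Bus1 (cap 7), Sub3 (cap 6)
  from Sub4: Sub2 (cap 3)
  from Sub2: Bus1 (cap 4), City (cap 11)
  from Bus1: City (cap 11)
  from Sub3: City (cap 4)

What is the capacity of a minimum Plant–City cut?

11

Augment Plant→Sub1→Sub2→City: bottleneck 3, flow now 3.
Augment Plant→Sub1→Bus1→City: bottleneck 5, flow now 8.
Augment Plant→Sub4→Sub2→City: bottleneck 3, flow now 11.
No augmenting path remains; maximum flow = 11.
By max-flow min-cut, the minimum cut capacity equals the max flow.
In the residual graph, reachable from Plant: {Plant, Sub4}.
Min-cut edges: Plant→Sub1 (8), Sub4→Sub2 (3); capacity 8 + 3 = 11.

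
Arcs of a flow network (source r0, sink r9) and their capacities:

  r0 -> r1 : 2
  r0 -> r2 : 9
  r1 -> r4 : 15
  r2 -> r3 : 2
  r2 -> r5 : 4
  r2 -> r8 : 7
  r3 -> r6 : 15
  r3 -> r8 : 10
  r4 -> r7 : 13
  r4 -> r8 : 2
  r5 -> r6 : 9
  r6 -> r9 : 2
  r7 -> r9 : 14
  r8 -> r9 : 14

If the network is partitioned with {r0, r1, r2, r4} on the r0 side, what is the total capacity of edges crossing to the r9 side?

Edges leaving {r0, r1, r2, r4}: r2→r3 (2), r2→r5 (4), r2→r8 (7), r4→r7 (13), r4→r8 (2).
Cut capacity = 2 + 4 + 7 + 13 + 2 = 28.

28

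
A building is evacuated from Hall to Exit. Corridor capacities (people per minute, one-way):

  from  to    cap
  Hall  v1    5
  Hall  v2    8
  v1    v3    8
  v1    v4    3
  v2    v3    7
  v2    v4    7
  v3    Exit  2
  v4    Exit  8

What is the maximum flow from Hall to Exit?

Augment Hall→v1→v3→Exit: bottleneck 2, flow now 2.
Augment Hall→v1→v4→Exit: bottleneck 3, flow now 5.
Augment Hall→v2→v4→Exit: bottleneck 5, flow now 10.
No augmenting path remains; maximum flow = 10.
In the residual graph, reachable from Hall: {Hall, v1, v2, v3, v4}.
Min-cut edges: v3→Exit (2), v4→Exit (8); capacity 2 + 8 = 10.
This cut is saturated, so no flow can exceed 10.

10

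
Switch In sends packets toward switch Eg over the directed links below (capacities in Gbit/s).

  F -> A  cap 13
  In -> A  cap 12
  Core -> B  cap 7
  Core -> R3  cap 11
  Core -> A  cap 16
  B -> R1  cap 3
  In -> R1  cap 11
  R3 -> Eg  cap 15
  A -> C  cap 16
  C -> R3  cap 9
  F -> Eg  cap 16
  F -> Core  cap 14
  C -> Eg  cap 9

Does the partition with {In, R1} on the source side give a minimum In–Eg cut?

Yes — it is a minimum cut (capacity 12).

Given cut capacity: 12 = 12.
Augment In→A→C→Eg: bottleneck 9, flow now 9.
Augment In→A→C→R3→Eg: bottleneck 3, flow now 12.
No augmenting path remains; maximum flow = 12.
Cut capacity 12 equals the max flow, so it is a minimum cut.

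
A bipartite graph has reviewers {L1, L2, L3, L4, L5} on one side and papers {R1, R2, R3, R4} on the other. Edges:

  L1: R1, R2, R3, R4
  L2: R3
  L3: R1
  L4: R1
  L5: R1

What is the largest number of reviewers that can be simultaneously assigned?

3

Unit-capacity flow: source→left, listed edges, right→sink; max matching = max flow.
Augmenting path L1→R1 (+1); matched 1.
Augmenting path L2→R3 (+1); matched 2.
Augmenting path L3→R1→L1→R2 (+1); matched 3.
No augmenting path remains; maximum matching = 3.
König certificate: {L1, L2, R1} is a vertex cover of size 3 (every listed pair touches it), so no matching can be larger.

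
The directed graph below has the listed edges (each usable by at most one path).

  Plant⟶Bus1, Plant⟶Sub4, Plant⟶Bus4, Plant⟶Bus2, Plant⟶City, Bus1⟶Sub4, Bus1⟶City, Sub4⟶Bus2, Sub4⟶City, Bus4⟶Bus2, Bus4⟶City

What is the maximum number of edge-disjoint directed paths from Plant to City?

Assign every edge capacity 1; by Menger, the answer equals the max flow.
Path Plant→City (+1); total 1.
Path Plant→Bus1→City (+1); total 2.
Path Plant→Sub4→City (+1); total 3.
Path Plant→Bus4→City (+1); total 4.
No residual Plant→City path; max flow = 4.
Certifying cut of size 4: {Plant→Bus1, Plant→Bus4, Plant→City, Plant→Sub4}.

4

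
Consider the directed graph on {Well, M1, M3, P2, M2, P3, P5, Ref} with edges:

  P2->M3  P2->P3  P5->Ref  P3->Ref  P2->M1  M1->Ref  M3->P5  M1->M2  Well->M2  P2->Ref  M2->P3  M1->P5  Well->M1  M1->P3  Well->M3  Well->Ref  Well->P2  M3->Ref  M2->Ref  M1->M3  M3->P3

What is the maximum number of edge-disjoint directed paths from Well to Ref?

Assign every edge capacity 1; by Menger, the answer equals the max flow.
Path Well→Ref (+1); total 1.
Path Well→M1→Ref (+1); total 2.
Path Well→M3→Ref (+1); total 3.
Path Well→P2→Ref (+1); total 4.
Path Well→M2→Ref (+1); total 5.
No residual Well→Ref path; max flow = 5.
Certifying cut of size 5: {Well→M1, Well→M2, Well→M3, Well→P2, Well→Ref}.

5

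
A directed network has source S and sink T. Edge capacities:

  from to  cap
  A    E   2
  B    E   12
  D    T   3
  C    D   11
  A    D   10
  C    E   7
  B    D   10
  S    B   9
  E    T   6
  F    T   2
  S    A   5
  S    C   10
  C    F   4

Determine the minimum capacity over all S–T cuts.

Augment S→A→D→T: bottleneck 3, flow now 3.
Augment S→A→E→T: bottleneck 2, flow now 5.
Augment S→B→E→T: bottleneck 4, flow now 9.
Augment S→C→F→T: bottleneck 2, flow now 11.
No augmenting path remains; maximum flow = 11.
By max-flow min-cut, the minimum cut capacity equals the max flow.
In the residual graph, reachable from S: {S, A, B, C, D, E, F}.
Min-cut edges: D→T (3), E→T (6), F→T (2); capacity 3 + 6 + 2 = 11.

11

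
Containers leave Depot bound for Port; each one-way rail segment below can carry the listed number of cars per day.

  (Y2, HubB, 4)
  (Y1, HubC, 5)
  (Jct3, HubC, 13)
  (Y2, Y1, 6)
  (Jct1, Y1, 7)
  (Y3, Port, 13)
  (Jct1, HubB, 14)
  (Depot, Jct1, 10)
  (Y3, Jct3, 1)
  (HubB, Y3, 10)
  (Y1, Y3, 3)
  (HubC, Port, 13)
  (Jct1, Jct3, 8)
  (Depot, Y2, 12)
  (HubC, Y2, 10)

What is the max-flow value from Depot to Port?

20

Augment Depot→Jct1→Y1→HubC→Port: bottleneck 5, flow now 5.
Augment Depot→Jct1→Y1→Y3→Port: bottleneck 2, flow now 7.
Augment Depot→Jct1→HubB→Y3→Port: bottleneck 3, flow now 10.
Augment Depot→Y2→Y1→Y3→Port: bottleneck 1, flow now 11.
Augment Depot→Y2→HubB→Y3→Port: bottleneck 4, flow now 15.
Augment Depot→Y2→Y1→Jct1→HubB→Y3→Port: bottleneck 3, flow now 18. (uses reverse residual edge)
Augment Depot→Y2→Y1→Jct1→Jct3→HubC→Port: bottleneck 2, flow now 20. (uses reverse residual edge)
No augmenting path remains; maximum flow = 20.
In the residual graph, reachable from Depot: {Depot, Y2}.
Min-cut edges: Depot→Jct1 (10), Y2→Y1 (6), Y2→HubB (4); capacity 10 + 6 + 4 = 20.
This cut is saturated, so no flow can exceed 20.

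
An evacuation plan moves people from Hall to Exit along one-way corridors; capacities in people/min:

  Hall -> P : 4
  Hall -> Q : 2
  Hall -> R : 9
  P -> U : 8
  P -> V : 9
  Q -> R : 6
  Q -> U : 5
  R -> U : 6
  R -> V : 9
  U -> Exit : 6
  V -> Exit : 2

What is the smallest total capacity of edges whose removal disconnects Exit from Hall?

Augment Hall→P→U→Exit: bottleneck 4, flow now 4.
Augment Hall→Q→U→Exit: bottleneck 2, flow now 6.
Augment Hall→R→V→Exit: bottleneck 2, flow now 8.
No augmenting path remains; maximum flow = 8.
By max-flow min-cut, the minimum cut capacity equals the max flow.
In the residual graph, reachable from Hall: {Hall, P, Q, R, U, V}.
Min-cut edges: U→Exit (6), V→Exit (2); capacity 6 + 2 = 8.

8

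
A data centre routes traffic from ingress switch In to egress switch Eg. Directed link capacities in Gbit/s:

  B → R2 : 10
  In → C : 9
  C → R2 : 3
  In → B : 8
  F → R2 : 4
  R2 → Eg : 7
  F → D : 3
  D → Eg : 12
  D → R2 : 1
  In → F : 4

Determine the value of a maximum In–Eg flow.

Augment In→C→R2→Eg: bottleneck 3, flow now 3.
Augment In→F→D→Eg: bottleneck 3, flow now 6.
Augment In→F→R2→Eg: bottleneck 1, flow now 7.
Augment In→B→R2→Eg: bottleneck 3, flow now 10.
No augmenting path remains; maximum flow = 10.
In the residual graph, reachable from In: {In, C, F, B, R2}.
Min-cut edges: F→D (3), R2→Eg (7); capacity 3 + 7 = 10.
This cut is saturated, so no flow can exceed 10.

10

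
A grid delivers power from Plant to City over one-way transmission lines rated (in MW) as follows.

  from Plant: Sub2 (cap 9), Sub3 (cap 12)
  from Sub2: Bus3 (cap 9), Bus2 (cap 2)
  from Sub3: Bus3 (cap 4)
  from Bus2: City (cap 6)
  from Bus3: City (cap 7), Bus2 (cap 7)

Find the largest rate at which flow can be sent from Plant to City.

13

Augment Plant→Sub2→Bus2→City: bottleneck 2, flow now 2.
Augment Plant→Sub2→Bus3→City: bottleneck 7, flow now 9.
Augment Plant→Sub3→Bus3→Bus2→City: bottleneck 4, flow now 13.
No augmenting path remains; maximum flow = 13.
In the residual graph, reachable from Plant: {Plant, Sub3}.
Min-cut edges: Plant→Sub2 (9), Sub3→Bus3 (4); capacity 9 + 4 = 13.
This cut is saturated, so no flow can exceed 13.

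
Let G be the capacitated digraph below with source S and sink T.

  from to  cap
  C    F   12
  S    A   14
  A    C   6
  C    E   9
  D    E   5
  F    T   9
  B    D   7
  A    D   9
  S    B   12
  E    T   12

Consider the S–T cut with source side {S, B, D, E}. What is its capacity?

Edges leaving {S, B, D, E}: S→A (14), E→T (12).
Cut capacity = 14 + 12 = 26.

26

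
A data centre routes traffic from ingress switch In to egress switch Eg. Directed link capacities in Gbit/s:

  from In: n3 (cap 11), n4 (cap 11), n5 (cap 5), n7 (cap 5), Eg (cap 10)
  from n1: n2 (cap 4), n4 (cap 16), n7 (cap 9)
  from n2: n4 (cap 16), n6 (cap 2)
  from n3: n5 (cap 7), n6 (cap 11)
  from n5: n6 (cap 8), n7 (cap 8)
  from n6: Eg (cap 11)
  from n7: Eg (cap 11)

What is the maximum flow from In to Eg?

31

Augment In→Eg: bottleneck 10, flow now 10.
Augment In→n7→Eg: bottleneck 5, flow now 15.
Augment In→n3→n6→Eg: bottleneck 11, flow now 26.
Augment In→n5→n7→Eg: bottleneck 5, flow now 31.
No augmenting path remains; maximum flow = 31.
In the residual graph, reachable from In: {In, n4}.
Min-cut edges: In→n3 (11), In→n5 (5), In→n7 (5), In→Eg (10); capacity 11 + 5 + 5 + 10 = 31.
This cut is saturated, so no flow can exceed 31.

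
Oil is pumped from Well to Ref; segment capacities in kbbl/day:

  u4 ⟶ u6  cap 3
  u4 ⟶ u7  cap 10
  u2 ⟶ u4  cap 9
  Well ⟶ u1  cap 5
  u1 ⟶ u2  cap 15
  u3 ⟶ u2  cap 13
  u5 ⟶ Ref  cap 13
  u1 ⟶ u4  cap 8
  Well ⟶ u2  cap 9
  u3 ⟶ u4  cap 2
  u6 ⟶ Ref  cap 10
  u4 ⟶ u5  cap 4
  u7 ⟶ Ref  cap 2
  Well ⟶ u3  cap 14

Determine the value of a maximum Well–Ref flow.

Augment Well→u1→u4→u5→Ref: bottleneck 4, flow now 4.
Augment Well→u1→u4→u6→Ref: bottleneck 1, flow now 5.
Augment Well→u2→u4→u6→Ref: bottleneck 2, flow now 7.
Augment Well→u2→u4→u7→Ref: bottleneck 2, flow now 9.
No augmenting path remains; maximum flow = 9.
In the residual graph, reachable from Well: {Well, u1, u2, u3, u4, u7}.
Min-cut edges: u4→u5 (4), u4→u6 (3), u7→Ref (2); capacity 4 + 3 + 2 = 9.
This cut is saturated, so no flow can exceed 9.

9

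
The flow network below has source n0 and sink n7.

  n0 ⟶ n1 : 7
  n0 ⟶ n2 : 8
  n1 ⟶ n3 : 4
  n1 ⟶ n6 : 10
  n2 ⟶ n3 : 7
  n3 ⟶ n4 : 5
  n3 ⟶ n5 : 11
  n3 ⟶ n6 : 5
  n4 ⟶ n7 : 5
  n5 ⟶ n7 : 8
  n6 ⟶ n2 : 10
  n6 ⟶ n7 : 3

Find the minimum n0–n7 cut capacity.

14

Augment n0→n1→n6→n7: bottleneck 3, flow now 3.
Augment n0→n1→n3→n4→n7: bottleneck 4, flow now 7.
Augment n0→n2→n3→n4→n7: bottleneck 1, flow now 8.
Augment n0→n2→n3→n5→n7: bottleneck 6, flow now 14.
No augmenting path remains; maximum flow = 14.
By max-flow min-cut, the minimum cut capacity equals the max flow.
In the residual graph, reachable from n0: {n0, n2}.
Min-cut edges: n0→n1 (7), n2→n3 (7); capacity 7 + 7 = 14.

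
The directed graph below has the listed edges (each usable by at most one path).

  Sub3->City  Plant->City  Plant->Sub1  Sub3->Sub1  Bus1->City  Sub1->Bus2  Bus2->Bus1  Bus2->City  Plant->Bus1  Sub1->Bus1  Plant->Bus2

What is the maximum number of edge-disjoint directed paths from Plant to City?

3

Assign every edge capacity 1; by Menger, the answer equals the max flow.
Path Plant→City (+1); total 1.
Path Plant→Bus2→City (+1); total 2.
Path Plant→Bus1→City (+1); total 3.
No residual Plant→City path; max flow = 3.
Certifying cut of size 3: {Bus1→City, Bus2→City, Plant→City}.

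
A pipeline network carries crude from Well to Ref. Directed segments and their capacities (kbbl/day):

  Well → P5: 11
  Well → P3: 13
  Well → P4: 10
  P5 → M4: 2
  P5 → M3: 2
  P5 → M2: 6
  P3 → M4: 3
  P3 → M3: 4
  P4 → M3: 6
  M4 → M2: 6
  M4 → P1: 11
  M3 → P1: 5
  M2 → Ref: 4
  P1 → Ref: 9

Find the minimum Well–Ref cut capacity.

13

Augment Well→P5→M2→Ref: bottleneck 4, flow now 4.
Augment Well→P5→M4→P1→Ref: bottleneck 2, flow now 6.
Augment Well→P5→M3→P1→Ref: bottleneck 2, flow now 8.
Augment Well→P3→M4→P1→Ref: bottleneck 3, flow now 11.
Augment Well→P3→M3→P1→Ref: bottleneck 2, flow now 13.
No augmenting path remains; maximum flow = 13.
By max-flow min-cut, the minimum cut capacity equals the max flow.
In the residual graph, reachable from Well: {Well, P5, P3, P4, M4, M3, M2, P1}.
Min-cut edges: M2→Ref (4), P1→Ref (9); capacity 4 + 9 = 13.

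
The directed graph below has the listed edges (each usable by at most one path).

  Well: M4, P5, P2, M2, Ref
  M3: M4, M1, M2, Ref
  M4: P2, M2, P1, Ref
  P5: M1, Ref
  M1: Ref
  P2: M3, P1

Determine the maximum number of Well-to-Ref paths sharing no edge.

Assign every edge capacity 1; by Menger, the answer equals the max flow.
Path Well→Ref (+1); total 1.
Path Well→M4→Ref (+1); total 2.
Path Well→P5→Ref (+1); total 3.
Path Well→P2→M3→Ref (+1); total 4.
No residual Well→Ref path; max flow = 4.
Certifying cut of size 4: {Well→M4, Well→P2, Well→P5, Well→Ref}.

4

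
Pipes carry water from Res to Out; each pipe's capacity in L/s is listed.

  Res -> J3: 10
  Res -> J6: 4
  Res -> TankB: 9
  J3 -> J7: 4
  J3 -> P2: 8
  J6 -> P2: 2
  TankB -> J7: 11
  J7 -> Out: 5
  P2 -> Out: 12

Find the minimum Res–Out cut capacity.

Augment Res→J3→J7→Out: bottleneck 4, flow now 4.
Augment Res→J3→P2→Out: bottleneck 6, flow now 10.
Augment Res→J6→P2→Out: bottleneck 2, flow now 12.
Augment Res→TankB→J7→Out: bottleneck 1, flow now 13.
Augment Res→TankB→J7→J3→P2→Out: bottleneck 2, flow now 15. (uses reverse residual edge)
No augmenting path remains; maximum flow = 15.
By max-flow min-cut, the minimum cut capacity equals the max flow.
In the residual graph, reachable from Res: {Res, J3, J6, TankB, J7}.
Min-cut edges: J3→P2 (8), J6→P2 (2), J7→Out (5); capacity 8 + 2 + 5 = 15.

15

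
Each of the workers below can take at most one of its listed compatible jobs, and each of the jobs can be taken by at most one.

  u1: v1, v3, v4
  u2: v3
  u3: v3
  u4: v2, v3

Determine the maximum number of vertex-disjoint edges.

3

Unit-capacity flow: source→left, listed edges, right→sink; max matching = max flow.
Augmenting path u1→v1 (+1); matched 1.
Augmenting path u2→v3 (+1); matched 2.
Augmenting path u4→v2 (+1); matched 3.
No augmenting path remains; maximum matching = 3.
König certificate: {u1, u4, v3} is a vertex cover of size 3 (every listed pair touches it), so no matching can be larger.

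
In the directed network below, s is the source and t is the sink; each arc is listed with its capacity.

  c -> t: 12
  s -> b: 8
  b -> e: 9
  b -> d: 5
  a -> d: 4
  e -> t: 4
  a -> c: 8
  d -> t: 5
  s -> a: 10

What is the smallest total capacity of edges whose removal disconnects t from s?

Augment s→a→c→t: bottleneck 8, flow now 8.
Augment s→a→d→t: bottleneck 2, flow now 10.
Augment s→b→d→t: bottleneck 3, flow now 13.
Augment s→b→e→t: bottleneck 4, flow now 17.
No augmenting path remains; maximum flow = 17.
By max-flow min-cut, the minimum cut capacity equals the max flow.
In the residual graph, reachable from s: {s, a, b, d, e}.
Min-cut edges: a→c (8), d→t (5), e→t (4); capacity 8 + 5 + 4 = 17.

17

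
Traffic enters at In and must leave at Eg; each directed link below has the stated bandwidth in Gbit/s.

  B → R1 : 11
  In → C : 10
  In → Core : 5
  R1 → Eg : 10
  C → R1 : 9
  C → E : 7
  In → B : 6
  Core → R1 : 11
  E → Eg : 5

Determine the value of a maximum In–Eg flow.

Augment In→C→E→Eg: bottleneck 5, flow now 5.
Augment In→C→R1→Eg: bottleneck 5, flow now 10.
Augment In→Core→R1→Eg: bottleneck 5, flow now 15.
No augmenting path remains; maximum flow = 15.
In the residual graph, reachable from In: {In, C, Core, B, E, R1}.
Min-cut edges: E→Eg (5), R1→Eg (10); capacity 5 + 10 = 15.
This cut is saturated, so no flow can exceed 15.

15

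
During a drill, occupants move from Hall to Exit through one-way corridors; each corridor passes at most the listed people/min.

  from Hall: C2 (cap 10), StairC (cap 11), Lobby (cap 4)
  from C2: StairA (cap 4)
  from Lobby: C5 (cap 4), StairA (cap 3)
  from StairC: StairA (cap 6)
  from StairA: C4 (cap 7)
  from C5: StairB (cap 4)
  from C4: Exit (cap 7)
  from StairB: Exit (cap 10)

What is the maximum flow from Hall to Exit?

11

Augment Hall→C2→StairA→C4→Exit: bottleneck 4, flow now 4.
Augment Hall→Lobby→StairA→C4→Exit: bottleneck 3, flow now 7.
Augment Hall→Lobby→C5→StairB→Exit: bottleneck 1, flow now 8.
Augment Hall→StairC→StairA→Lobby→C5→StairB→Exit: bottleneck 3, flow now 11. (uses reverse residual edge)
No augmenting path remains; maximum flow = 11.
In the residual graph, reachable from Hall: {Hall, C2, StairC, StairA}.
Min-cut edges: Hall→Lobby (4), StairA→C4 (7); capacity 4 + 7 = 11.
This cut is saturated, so no flow can exceed 11.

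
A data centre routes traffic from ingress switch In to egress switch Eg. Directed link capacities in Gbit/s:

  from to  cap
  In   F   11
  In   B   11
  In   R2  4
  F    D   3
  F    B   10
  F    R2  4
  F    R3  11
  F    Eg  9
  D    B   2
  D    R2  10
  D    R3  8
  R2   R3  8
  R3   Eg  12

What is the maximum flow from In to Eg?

Augment In→F→Eg: bottleneck 9, flow now 9.
Augment In→F→R3→Eg: bottleneck 2, flow now 11.
Augment In→R2→R3→Eg: bottleneck 4, flow now 15.
No augmenting path remains; maximum flow = 15.
In the residual graph, reachable from In: {In, B}.
Min-cut edges: In→F (11), In→R2 (4); capacity 11 + 4 = 15.
This cut is saturated, so no flow can exceed 15.

15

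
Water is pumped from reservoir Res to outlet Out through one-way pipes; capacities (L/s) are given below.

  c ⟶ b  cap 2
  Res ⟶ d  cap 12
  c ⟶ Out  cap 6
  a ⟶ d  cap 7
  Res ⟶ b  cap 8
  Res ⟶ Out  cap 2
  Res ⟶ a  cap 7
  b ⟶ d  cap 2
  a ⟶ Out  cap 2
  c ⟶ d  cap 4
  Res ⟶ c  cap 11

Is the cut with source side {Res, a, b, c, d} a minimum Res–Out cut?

Yes — it is a minimum cut (capacity 10).

Given cut capacity: 2 + 2 + 6 = 10.
Augment Res→Out: bottleneck 2, flow now 2.
Augment Res→a→Out: bottleneck 2, flow now 4.
Augment Res→c→Out: bottleneck 6, flow now 10.
No augmenting path remains; maximum flow = 10.
Cut capacity 10 equals the max flow, so it is a minimum cut.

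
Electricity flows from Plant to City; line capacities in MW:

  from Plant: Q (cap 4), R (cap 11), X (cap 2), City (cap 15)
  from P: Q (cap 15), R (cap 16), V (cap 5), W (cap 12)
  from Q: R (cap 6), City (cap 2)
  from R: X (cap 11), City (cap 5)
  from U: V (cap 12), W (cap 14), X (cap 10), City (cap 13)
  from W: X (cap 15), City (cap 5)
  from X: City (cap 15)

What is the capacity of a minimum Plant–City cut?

Augment Plant→City: bottleneck 15, flow now 15.
Augment Plant→Q→City: bottleneck 2, flow now 17.
Augment Plant→R→City: bottleneck 5, flow now 22.
Augment Plant→X→City: bottleneck 2, flow now 24.
Augment Plant→R→X→City: bottleneck 6, flow now 30.
Augment Plant→Q→R→X→City: bottleneck 2, flow now 32.
No augmenting path remains; maximum flow = 32.
By max-flow min-cut, the minimum cut capacity equals the max flow.
In the residual graph, reachable from Plant: {Plant}.
Min-cut edges: Plant→Q (4), Plant→R (11), Plant→X (2), Plant→City (15); capacity 4 + 11 + 2 + 15 = 32.

32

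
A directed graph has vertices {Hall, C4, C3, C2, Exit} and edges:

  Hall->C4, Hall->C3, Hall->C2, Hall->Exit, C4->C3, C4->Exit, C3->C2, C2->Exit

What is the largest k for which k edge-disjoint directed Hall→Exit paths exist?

3

Assign every edge capacity 1; by Menger, the answer equals the max flow.
Path Hall→Exit (+1); total 1.
Path Hall→C4→Exit (+1); total 2.
Path Hall→C2→Exit (+1); total 3.
No residual Hall→Exit path; max flow = 3.
Certifying cut of size 3: {C2→Exit, Hall→C4, Hall→Exit}.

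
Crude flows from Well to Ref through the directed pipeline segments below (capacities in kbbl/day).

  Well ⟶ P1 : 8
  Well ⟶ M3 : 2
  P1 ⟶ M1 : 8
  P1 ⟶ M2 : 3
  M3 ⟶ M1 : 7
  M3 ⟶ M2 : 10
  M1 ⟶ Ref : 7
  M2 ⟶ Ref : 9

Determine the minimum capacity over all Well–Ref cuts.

Augment Well→P1→M1→Ref: bottleneck 7, flow now 7.
Augment Well→P1→M2→Ref: bottleneck 1, flow now 8.
Augment Well→M3→M2→Ref: bottleneck 2, flow now 10.
No augmenting path remains; maximum flow = 10.
By max-flow min-cut, the minimum cut capacity equals the max flow.
In the residual graph, reachable from Well: {Well}.
Min-cut edges: Well→P1 (8), Well→M3 (2); capacity 8 + 2 = 10.

10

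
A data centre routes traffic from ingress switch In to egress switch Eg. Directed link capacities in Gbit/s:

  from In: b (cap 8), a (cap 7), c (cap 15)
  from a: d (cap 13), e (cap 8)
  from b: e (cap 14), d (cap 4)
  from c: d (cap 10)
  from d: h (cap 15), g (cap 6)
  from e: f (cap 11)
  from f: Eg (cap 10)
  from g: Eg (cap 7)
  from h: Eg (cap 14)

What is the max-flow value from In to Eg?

25

Augment In→a→d→g→Eg: bottleneck 6, flow now 6.
Augment In→a→d→h→Eg: bottleneck 1, flow now 7.
Augment In→b→d→h→Eg: bottleneck 4, flow now 11.
Augment In→b→e→f→Eg: bottleneck 4, flow now 15.
Augment In→c→d→h→Eg: bottleneck 9, flow now 24.
Augment In→c→d→a→e→f→Eg: bottleneck 1, flow now 25. (uses reverse residual edge)
No augmenting path remains; maximum flow = 25.
In the residual graph, reachable from In: {In, c}.
Min-cut edges: In→a (7), In→b (8), c→d (10); capacity 7 + 8 + 10 = 25.
This cut is saturated, so no flow can exceed 25.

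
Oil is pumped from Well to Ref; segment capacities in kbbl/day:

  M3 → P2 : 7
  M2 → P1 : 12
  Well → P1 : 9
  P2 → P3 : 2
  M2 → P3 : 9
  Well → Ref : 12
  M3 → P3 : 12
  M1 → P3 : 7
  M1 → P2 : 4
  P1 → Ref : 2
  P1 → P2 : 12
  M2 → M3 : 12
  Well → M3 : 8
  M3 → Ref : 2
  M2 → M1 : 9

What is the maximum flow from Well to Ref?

16

Augment Well→Ref: bottleneck 12, flow now 12.
Augment Well→M3→Ref: bottleneck 2, flow now 14.
Augment Well→P1→Ref: bottleneck 2, flow now 16.
No augmenting path remains; maximum flow = 16.
In the residual graph, reachable from Well: {Well, M3, P1, P2, P3}.
Min-cut edges: Well→Ref (12), M3→Ref (2), P1→Ref (2); capacity 12 + 2 + 2 = 16.
This cut is saturated, so no flow can exceed 16.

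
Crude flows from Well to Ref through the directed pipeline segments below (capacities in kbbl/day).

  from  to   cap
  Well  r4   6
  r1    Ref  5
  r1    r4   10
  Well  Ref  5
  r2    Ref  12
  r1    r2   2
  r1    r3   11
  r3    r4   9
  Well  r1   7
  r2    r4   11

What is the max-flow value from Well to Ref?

12

Augment Well→Ref: bottleneck 5, flow now 5.
Augment Well→r1→Ref: bottleneck 5, flow now 10.
Augment Well→r1→r2→Ref: bottleneck 2, flow now 12.
No augmenting path remains; maximum flow = 12.
In the residual graph, reachable from Well: {Well, r4}.
Min-cut edges: Well→r1 (7), Well→Ref (5); capacity 7 + 5 = 12.
This cut is saturated, so no flow can exceed 12.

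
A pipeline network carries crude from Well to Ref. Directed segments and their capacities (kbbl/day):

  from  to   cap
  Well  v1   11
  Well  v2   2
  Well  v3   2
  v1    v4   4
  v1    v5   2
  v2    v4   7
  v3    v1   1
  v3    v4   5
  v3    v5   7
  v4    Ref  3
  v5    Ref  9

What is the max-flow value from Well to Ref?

7

Augment Well→v1→v4→Ref: bottleneck 3, flow now 3.
Augment Well→v1→v5→Ref: bottleneck 2, flow now 5.
Augment Well→v3→v5→Ref: bottleneck 2, flow now 7.
No augmenting path remains; maximum flow = 7.
In the residual graph, reachable from Well: {Well, v1, v2, v4}.
Min-cut edges: Well→v3 (2), v1→v5 (2), v4→Ref (3); capacity 2 + 2 + 3 = 7.
This cut is saturated, so no flow can exceed 7.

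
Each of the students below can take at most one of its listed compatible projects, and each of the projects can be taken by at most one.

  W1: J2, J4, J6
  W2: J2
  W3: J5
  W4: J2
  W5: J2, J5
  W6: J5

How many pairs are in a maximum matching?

3

Unit-capacity flow: source→left, listed edges, right→sink; max matching = max flow.
Augmenting path W1→J2 (+1); matched 1.
Augmenting path W3→J5 (+1); matched 2.
Augmenting path W2→J2→W1→J4 (+1); matched 3.
No augmenting path remains; maximum matching = 3.
König certificate: {W1, J2, J5} is a vertex cover of size 3 (every listed pair touches it), so no matching can be larger.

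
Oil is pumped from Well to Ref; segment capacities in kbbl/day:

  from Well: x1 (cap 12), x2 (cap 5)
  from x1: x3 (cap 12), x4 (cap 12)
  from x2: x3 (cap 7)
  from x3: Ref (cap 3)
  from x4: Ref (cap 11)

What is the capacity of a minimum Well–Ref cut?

Augment Well→x1→x3→Ref: bottleneck 3, flow now 3.
Augment Well→x1→x4→Ref: bottleneck 9, flow now 12.
Augment Well→x2→x3→x1→x4→Ref: bottleneck 2, flow now 14. (uses reverse residual edge)
No augmenting path remains; maximum flow = 14.
By max-flow min-cut, the minimum cut capacity equals the max flow.
In the residual graph, reachable from Well: {Well, x1, x2, x3, x4}.
Min-cut edges: x3→Ref (3), x4→Ref (11); capacity 3 + 11 = 14.

14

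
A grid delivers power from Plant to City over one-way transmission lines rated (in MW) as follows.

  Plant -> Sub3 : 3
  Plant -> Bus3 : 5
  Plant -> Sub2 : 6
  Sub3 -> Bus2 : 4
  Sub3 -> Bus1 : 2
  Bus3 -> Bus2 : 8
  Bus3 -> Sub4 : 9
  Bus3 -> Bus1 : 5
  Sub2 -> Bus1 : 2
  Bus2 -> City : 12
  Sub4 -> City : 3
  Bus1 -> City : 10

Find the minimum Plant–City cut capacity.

Augment Plant→Sub3→Bus2→City: bottleneck 3, flow now 3.
Augment Plant→Bus3→Bus2→City: bottleneck 5, flow now 8.
Augment Plant→Sub2→Bus1→City: bottleneck 2, flow now 10.
No augmenting path remains; maximum flow = 10.
By max-flow min-cut, the minimum cut capacity equals the max flow.
In the residual graph, reachable from Plant: {Plant, Sub2}.
Min-cut edges: Plant→Sub3 (3), Plant→Bus3 (5), Sub2→Bus1 (2); capacity 3 + 5 + 2 = 10.

10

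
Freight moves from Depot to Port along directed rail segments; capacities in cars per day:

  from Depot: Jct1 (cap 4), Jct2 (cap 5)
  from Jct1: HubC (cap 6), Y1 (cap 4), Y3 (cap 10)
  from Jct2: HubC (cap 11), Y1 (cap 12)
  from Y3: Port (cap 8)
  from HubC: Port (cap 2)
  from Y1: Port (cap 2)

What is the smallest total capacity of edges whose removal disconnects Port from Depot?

8

Augment Depot→Jct1→Y3→Port: bottleneck 4, flow now 4.
Augment Depot→Jct2→HubC→Port: bottleneck 2, flow now 6.
Augment Depot→Jct2→Y1→Port: bottleneck 2, flow now 8.
No augmenting path remains; maximum flow = 8.
By max-flow min-cut, the minimum cut capacity equals the max flow.
In the residual graph, reachable from Depot: {Depot, Jct2, HubC, Y1}.
Min-cut edges: Depot→Jct1 (4), HubC→Port (2), Y1→Port (2); capacity 4 + 2 + 2 = 8.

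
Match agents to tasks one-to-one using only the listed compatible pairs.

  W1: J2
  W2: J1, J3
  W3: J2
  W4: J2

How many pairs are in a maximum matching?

Unit-capacity flow: source→left, listed edges, right→sink; max matching = max flow.
Augmenting path W1→J2 (+1); matched 1.
Augmenting path W2→J1 (+1); matched 2.
No augmenting path remains; maximum matching = 2.
König certificate: {W2, J2} is a vertex cover of size 2 (every listed pair touches it), so no matching can be larger.

2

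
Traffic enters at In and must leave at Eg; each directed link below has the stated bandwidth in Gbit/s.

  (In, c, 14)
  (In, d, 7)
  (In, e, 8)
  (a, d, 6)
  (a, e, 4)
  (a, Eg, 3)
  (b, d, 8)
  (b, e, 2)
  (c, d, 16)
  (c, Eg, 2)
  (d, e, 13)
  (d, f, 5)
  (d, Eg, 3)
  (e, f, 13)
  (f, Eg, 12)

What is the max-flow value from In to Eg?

Augment In→c→Eg: bottleneck 2, flow now 2.
Augment In→d→Eg: bottleneck 3, flow now 5.
Augment In→d→f→Eg: bottleneck 4, flow now 9.
Augment In→e→f→Eg: bottleneck 8, flow now 17.
No augmenting path remains; maximum flow = 17.
In the residual graph, reachable from In: {In, c, d, e, f}.
Min-cut edges: c→Eg (2), d→Eg (3), f→Eg (12); capacity 2 + 3 + 12 = 17.
This cut is saturated, so no flow can exceed 17.

17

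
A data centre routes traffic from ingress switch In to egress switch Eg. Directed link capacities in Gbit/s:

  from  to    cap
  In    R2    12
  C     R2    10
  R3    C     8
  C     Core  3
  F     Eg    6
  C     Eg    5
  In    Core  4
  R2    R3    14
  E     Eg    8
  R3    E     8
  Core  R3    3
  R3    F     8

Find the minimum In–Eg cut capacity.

Augment In→Core→R3→E→Eg: bottleneck 3, flow now 3.
Augment In→R2→R3→E→Eg: bottleneck 5, flow now 8.
Augment In→R2→R3→C→Eg: bottleneck 5, flow now 13.
Augment In→R2→R3→F→Eg: bottleneck 2, flow now 15.
No augmenting path remains; maximum flow = 15.
By max-flow min-cut, the minimum cut capacity equals the max flow.
In the residual graph, reachable from In: {In, Core}.
Min-cut edges: In→R2 (12), Core→R3 (3); capacity 12 + 3 = 15.

15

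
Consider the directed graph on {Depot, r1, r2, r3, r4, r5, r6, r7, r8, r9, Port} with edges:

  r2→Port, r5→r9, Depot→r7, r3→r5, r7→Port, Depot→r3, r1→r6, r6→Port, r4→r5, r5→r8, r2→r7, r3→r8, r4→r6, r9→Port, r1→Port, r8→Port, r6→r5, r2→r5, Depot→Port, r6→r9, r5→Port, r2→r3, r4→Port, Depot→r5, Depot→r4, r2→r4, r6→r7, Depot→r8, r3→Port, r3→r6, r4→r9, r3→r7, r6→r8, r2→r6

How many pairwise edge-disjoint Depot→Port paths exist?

Assign every edge capacity 1; by Menger, the answer equals the max flow.
Path Depot→Port (+1); total 1.
Path Depot→r3→Port (+1); total 2.
Path Depot→r4→Port (+1); total 3.
Path Depot→r5→Port (+1); total 4.
Path Depot→r7→Port (+1); total 5.
Path Depot→r8→Port (+1); total 6.
No residual Depot→Port path; max flow = 6.
Certifying cut of size 6: {Depot→Port, Depot→r3, Depot→r4, Depot→r5, Depot→r7, Depot→r8}.

6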